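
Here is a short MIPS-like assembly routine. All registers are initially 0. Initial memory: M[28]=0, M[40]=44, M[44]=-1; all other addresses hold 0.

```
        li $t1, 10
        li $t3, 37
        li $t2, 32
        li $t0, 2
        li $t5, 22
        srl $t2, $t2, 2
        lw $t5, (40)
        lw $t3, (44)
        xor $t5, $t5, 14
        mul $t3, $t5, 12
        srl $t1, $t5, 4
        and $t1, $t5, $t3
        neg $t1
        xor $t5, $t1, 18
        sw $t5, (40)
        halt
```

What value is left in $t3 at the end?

408

li $t1, 10 → $t1=10
li $t3, 37 → $t3=37
li $t2, 32 → $t2=32
li $t0, 2 → $t0=2
li $t5, 22 → $t5=22
srl $t2, $t2, 2 → $t2=32>>2=8
lw $t5, (40) → $t5=M[40]=44
lw $t3, (44) → $t3=M[44]=-1
xor $t5, $t5, 14 → $t5=44^14=34
mul $t3, $t5, 12 → $t3=34*12=408
srl $t1, $t5, 4 → $t1=34>>4=2
and $t1, $t5, $t3 → $t1=34&408=0
neg $t1 → $t1=-(0)=0
xor $t5, $t1, 18 → $t5=0^18=18
sw $t5, (40) → M[40]=18
halt.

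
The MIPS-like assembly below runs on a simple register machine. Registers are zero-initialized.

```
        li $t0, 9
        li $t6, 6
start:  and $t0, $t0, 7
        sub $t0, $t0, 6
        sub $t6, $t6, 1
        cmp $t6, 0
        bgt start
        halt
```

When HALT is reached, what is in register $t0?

-3

after li $t0, 9: $t0=9
after li $t6, 6: $t6=6
after and $t0, $t0, 7: $t0=9&7=1
after sub $t0, $t0, 6: $t0=1-6=-5
after sub $t6, $t6, 1: $t6=6-1=5
cmp $t6, 0  (cmp 5,0)
bgt start: taken
after and $t0, $t0, 7: $t0=(-5)&7=3
after sub $t0, $t0, 6: $t0=3-6=-3
after sub $t6, $t6, 1: $t6=5-1=4
cmp $t6, 0  (cmp 4,0)
bgt start: taken
after and $t0, $t0, 7: $t0=(-3)&7=5
after sub $t0, $t0, 6: $t0=5-6=-1
after sub $t6, $t6, 1: $t6=4-1=3
cmp $t6, 0  (cmp 3,0)
bgt start: taken
after and $t0, $t0, 7: $t0=(-1)&7=7
after sub $t0, $t0, 6: $t0=7-6=1
after sub $t6, $t6, 1: $t6=3-1=2
cmp $t6, 0  (cmp 2,0)
bgt start: taken
after and $t0, $t0, 7: $t0=1&7=1
after sub $t0, $t0, 6: $t0=1-6=-5
after sub $t6, $t6, 1: $t6=2-1=1
cmp $t6, 0  (cmp 1,0)
bgt start: taken
after and $t0, $t0, 7: $t0=(-5)&7=3
after sub $t0, $t0, 6: $t0=3-6=-3
after sub $t6, $t6, 1: $t6=1-1=0
cmp $t6, 0  (cmp 0,0)
bgt start: not taken
halt.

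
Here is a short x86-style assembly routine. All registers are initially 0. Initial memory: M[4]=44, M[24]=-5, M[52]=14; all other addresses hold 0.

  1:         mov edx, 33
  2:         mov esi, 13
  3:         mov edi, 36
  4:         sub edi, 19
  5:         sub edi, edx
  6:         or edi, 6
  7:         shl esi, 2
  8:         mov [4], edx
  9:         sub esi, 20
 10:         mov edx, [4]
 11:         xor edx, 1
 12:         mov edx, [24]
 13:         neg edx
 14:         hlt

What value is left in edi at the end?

edx=33
esi=13
edi=36
edi=36-19=17
edi=17-33=-16
edi=(-16)|6=-10
esi=13<<2=52
mov [4], edx → M[4]=33
esi=52-20=32
edx=M[4]=33
edx=33^1=32
edx=M[24]=-5
edx=-(-5)=5
halt.

-10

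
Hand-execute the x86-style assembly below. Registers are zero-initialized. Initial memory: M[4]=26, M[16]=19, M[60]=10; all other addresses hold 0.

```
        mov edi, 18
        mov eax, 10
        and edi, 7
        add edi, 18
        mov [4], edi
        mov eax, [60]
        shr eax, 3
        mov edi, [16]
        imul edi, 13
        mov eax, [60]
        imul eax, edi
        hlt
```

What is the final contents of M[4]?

after mov edi, 18: edi=18
after mov eax, 10: eax=10
after and edi, 7: edi=18&7=2
after add edi, 18: edi=2+18=20
mov [4], edi → M[4]=20
after mov eax, [60]: eax=M[60]=10
after shr eax, 3: eax=10>>3=1
after mov edi, [16]: edi=M[16]=19
after imul edi, 13: edi=19*13=247
after mov eax, [60]: eax=M[60]=10
after imul eax, edi: eax=10*247=2470
halt.

20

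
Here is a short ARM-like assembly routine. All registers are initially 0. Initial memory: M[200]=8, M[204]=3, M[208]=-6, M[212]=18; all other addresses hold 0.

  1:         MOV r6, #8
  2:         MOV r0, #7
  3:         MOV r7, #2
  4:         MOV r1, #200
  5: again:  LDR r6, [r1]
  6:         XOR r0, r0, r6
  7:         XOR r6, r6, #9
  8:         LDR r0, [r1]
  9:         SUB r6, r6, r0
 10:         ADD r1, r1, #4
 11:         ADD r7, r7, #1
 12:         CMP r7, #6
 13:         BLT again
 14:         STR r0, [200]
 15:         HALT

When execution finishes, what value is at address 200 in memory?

MOV r6, #8 → r6=8
MOV r0, #7 → r0=7
MOV r7, #2 → r7=2
MOV r1, #200 → r1=200
LDR r6, [r1] → r6=M[200]=8
XOR r0, r0, r6 → r0=7^8=15
XOR r6, r6, #9 → r6=8^9=1
LDR r0, [r1] → r0=M[200]=8
SUB r6, r6, r0 → r6=1-8=-7
ADD r1, r1, #4 → r1=200+4=204
ADD r7, r7, #1 → r7=2+1=3
CMP r7, #6  (cmp 3,6)
BLT again: taken
LDR r6, [r1] → r6=M[204]=3
XOR r0, r0, r6 → r0=8^3=11
XOR r6, r6, #9 → r6=3^9=10
LDR r0, [r1] → r0=M[204]=3
SUB r6, r6, r0 → r6=10-3=7
ADD r1, r1, #4 → r1=204+4=208
ADD r7, r7, #1 → r7=3+1=4
CMP r7, #6  (cmp 4,6)
BLT again: taken
LDR r6, [r1] → r6=M[208]=-6
XOR r0, r0, r6 → r0=3^(-6)=-7
XOR r6, r6, #9 → r6=(-6)^9=-13
LDR r0, [r1] → r0=M[208]=-6
SUB r6, r6, r0 → r6=(-13)-(-6)=-7
ADD r1, r1, #4 → r1=208+4=212
ADD r7, r7, #1 → r7=4+1=5
CMP r7, #6  (cmp 5,6)
BLT again: taken
LDR r6, [r1] → r6=M[212]=18
XOR r0, r0, r6 → r0=(-6)^18=-24
XOR r6, r6, #9 → r6=18^9=27
LDR r0, [r1] → r0=M[212]=18
SUB r6, r6, r0 → r6=27-18=9
ADD r1, r1, #4 → r1=212+4=216
ADD r7, r7, #1 → r7=5+1=6
CMP r7, #6  (cmp 6,6)
BLT again: not taken
STR r0, [200] → M[200]=18
halt.

18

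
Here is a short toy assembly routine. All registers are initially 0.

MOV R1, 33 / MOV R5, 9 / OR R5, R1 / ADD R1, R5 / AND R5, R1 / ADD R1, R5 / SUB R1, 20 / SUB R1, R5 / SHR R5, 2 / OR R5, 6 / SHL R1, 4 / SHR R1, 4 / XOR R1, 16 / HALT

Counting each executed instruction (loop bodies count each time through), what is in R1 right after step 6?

82

MOV R1, 33 → R1=33
MOV R5, 9 → R5=9
OR R5, R1 → R5=9|33=41
ADD R1, R5 → R1=33+41=74
AND R5, R1 → R5=41&74=8
ADD R1, R5 → R1=74+8=82
After step 6: R1 = 82.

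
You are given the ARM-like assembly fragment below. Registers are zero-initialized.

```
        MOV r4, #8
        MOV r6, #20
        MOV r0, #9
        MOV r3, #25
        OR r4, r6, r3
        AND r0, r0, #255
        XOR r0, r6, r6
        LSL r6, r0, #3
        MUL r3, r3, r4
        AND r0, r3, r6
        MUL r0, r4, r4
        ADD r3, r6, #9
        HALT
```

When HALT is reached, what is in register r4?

29

after MOV r4, #8: r4=8
after MOV r6, #20: r6=20
after MOV r0, #9: r0=9
after MOV r3, #25: r3=25
after OR r4, r6, r3: r4=20|25=29
after AND r0, r0, #255: r0=9&255=9
after XOR r0, r6, r6: r0=20^20=0
after LSL r6, r0, #3: r6=0<<3=0
after MUL r3, r3, r4: r3=25*29=725
after AND r0, r3, r6: r0=725&0=0
after MUL r0, r4, r4: r0=29*29=841
after ADD r3, r6, #9: r3=0+9=9
halt.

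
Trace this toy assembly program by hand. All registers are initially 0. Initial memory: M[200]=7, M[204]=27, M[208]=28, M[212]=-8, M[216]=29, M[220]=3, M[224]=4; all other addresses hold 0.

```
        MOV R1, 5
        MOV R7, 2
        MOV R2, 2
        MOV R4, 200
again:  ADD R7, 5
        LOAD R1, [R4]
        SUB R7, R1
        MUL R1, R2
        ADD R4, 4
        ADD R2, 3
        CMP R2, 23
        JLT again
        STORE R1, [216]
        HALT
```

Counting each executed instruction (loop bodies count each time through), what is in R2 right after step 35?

14

MOV R1, 5 → R1=5
MOV R7, 2 → R7=2
MOV R2, 2 → R2=2
MOV R4, 200 → R4=200
ADD R7, 5 → R7=2+5=7
LOAD R1, [R4] → R1=M[200]=7
SUB R7, R1 → R7=7-7=0
MUL R1, R2 → R1=7*2=14
ADD R4, 4 → R4=200+4=204
ADD R2, 3 → R2=2+3=5
CMP R2, 23  (cmp 5,23)
JLT again: taken
ADD R7, 5 → R7=0+5=5
LOAD R1, [R4] → R1=M[204]=27
SUB R7, R1 → R7=5-27=-22
MUL R1, R2 → R1=27*5=135
ADD R4, 4 → R4=204+4=208
ADD R2, 3 → R2=5+3=8
CMP R2, 23  (cmp 8,23)
JLT again: taken
ADD R7, 5 → R7=(-22)+5=-17
LOAD R1, [R4] → R1=M[208]=28
SUB R7, R1 → R7=(-17)-28=-45
MUL R1, R2 → R1=28*8=224
ADD R4, 4 → R4=208+4=212
ADD R2, 3 → R2=8+3=11
CMP R2, 23  (cmp 11,23)
JLT again: taken
ADD R7, 5 → R7=(-45)+5=-40
LOAD R1, [R4] → R1=M[212]=-8
SUB R7, R1 → R7=(-40)-(-8)=-32
MUL R1, R2 → R1=(-8)*11=-88
ADD R4, 4 → R4=212+4=216
ADD R2, 3 → R2=11+3=14
CMP R2, 23  (cmp 14,23)
After step 35: R2 = 14.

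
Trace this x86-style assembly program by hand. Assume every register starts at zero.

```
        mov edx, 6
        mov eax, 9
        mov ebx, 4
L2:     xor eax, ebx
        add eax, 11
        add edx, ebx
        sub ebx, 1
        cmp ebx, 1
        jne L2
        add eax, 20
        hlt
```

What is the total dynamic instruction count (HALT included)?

23

mov edx, 6 → edx=6
mov eax, 9 → eax=9
mov ebx, 4 → ebx=4
xor eax, ebx → eax=9^4=13
add eax, 11 → eax=13+11=24
add edx, ebx → edx=6+4=10
sub ebx, 1 → ebx=4-1=3
cmp ebx, 1  (cmp 3,1)
jne L2: taken
xor eax, ebx → eax=24^3=27
add eax, 11 → eax=27+11=38
add edx, ebx → edx=10+3=13
sub ebx, 1 → ebx=3-1=2
cmp ebx, 1  (cmp 2,1)
jne L2: taken
xor eax, ebx → eax=38^2=36
add eax, 11 → eax=36+11=47
add edx, ebx → edx=13+2=15
sub ebx, 1 → ebx=2-1=1
cmp ebx, 1  (cmp 1,1)
jne L2: not taken
add eax, 20 → eax=47+20=67
halt.
Total executed instructions: 23.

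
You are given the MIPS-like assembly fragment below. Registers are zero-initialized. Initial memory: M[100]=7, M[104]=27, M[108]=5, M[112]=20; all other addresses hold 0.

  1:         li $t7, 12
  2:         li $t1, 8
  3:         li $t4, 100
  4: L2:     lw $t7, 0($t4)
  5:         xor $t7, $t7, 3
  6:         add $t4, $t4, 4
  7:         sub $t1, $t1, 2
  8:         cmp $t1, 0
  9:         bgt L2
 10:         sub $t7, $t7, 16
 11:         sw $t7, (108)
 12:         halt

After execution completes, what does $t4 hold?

$t7=12
$t1=8
$t4=100
$t7=M[100]=7
$t7=7^3=4
$t4=100+4=104
$t1=8-2=6
cmp $t1, 0  (cmp 6,0)
bgt L2: taken
$t7=M[104]=27
$t7=27^3=24
$t4=104+4=108
$t1=6-2=4
cmp $t1, 0  (cmp 4,0)
bgt L2: taken
$t7=M[108]=5
$t7=5^3=6
$t4=108+4=112
$t1=4-2=2
cmp $t1, 0  (cmp 2,0)
bgt L2: taken
$t7=M[112]=20
$t7=20^3=23
$t4=112+4=116
$t1=2-2=0
cmp $t1, 0  (cmp 0,0)
bgt L2: not taken
$t7=23-16=7
sw $t7, (108) → M[108]=7
halt.

116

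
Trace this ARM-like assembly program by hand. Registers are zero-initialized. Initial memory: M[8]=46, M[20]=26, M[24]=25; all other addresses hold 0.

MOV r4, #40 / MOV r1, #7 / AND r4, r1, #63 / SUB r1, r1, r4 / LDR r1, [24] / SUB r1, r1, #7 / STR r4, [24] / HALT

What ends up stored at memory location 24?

r4=40
r1=7
r4=7&63=7
r1=7-7=0
r1=M[24]=25
r1=25-7=18
STR r4, [24] → M[24]=7
halt.

7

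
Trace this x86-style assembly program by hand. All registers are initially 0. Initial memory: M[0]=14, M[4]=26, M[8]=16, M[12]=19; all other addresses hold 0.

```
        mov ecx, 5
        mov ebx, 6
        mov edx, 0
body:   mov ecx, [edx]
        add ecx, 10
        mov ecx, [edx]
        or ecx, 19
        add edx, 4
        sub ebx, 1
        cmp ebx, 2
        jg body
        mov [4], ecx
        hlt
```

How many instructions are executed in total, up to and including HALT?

mov ecx, 5 → ecx=5
mov ebx, 6 → ebx=6
mov edx, 0 → edx=0
mov ecx, [edx] → ecx=M[0]=14
add ecx, 10 → ecx=14+10=24
mov ecx, [edx] → ecx=M[0]=14
or ecx, 19 → ecx=14|19=31
add edx, 4 → edx=0+4=4
sub ebx, 1 → ebx=6-1=5
cmp ebx, 2  (cmp 5,2)
jg body: taken
mov ecx, [edx] → ecx=M[4]=26
add ecx, 10 → ecx=26+10=36
mov ecx, [edx] → ecx=M[4]=26
or ecx, 19 → ecx=26|19=27
add edx, 4 → edx=4+4=8
sub ebx, 1 → ebx=5-1=4
cmp ebx, 2  (cmp 4,2)
jg body: taken
mov ecx, [edx] → ecx=M[8]=16
add ecx, 10 → ecx=16+10=26
mov ecx, [edx] → ecx=M[8]=16
or ecx, 19 → ecx=16|19=19
add edx, 4 → edx=8+4=12
sub ebx, 1 → ebx=4-1=3
cmp ebx, 2  (cmp 3,2)
jg body: taken
mov ecx, [edx] → ecx=M[12]=19
add ecx, 10 → ecx=19+10=29
mov ecx, [edx] → ecx=M[12]=19
or ecx, 19 → ecx=19|19=19
add edx, 4 → edx=12+4=16
sub ebx, 1 → ebx=3-1=2
cmp ebx, 2  (cmp 2,2)
jg body: not taken
mov [4], ecx → M[4]=19
halt.
Total executed instructions: 37.

37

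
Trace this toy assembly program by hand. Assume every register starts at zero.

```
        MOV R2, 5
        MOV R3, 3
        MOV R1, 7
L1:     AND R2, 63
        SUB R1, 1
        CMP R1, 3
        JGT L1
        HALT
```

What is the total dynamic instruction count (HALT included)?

20

MOV R2, 5 → R2=5
MOV R3, 3 → R3=3
MOV R1, 7 → R1=7
AND R2, 63 → R2=5&63=5
SUB R1, 1 → R1=7-1=6
CMP R1, 3  (cmp 6,3)
JGT L1: taken
AND R2, 63 → R2=5&63=5
SUB R1, 1 → R1=6-1=5
CMP R1, 3  (cmp 5,3)
JGT L1: taken
AND R2, 63 → R2=5&63=5
SUB R1, 1 → R1=5-1=4
CMP R1, 3  (cmp 4,3)
JGT L1: taken
AND R2, 63 → R2=5&63=5
SUB R1, 1 → R1=4-1=3
CMP R1, 3  (cmp 3,3)
JGT L1: not taken
halt.
Total executed instructions: 20.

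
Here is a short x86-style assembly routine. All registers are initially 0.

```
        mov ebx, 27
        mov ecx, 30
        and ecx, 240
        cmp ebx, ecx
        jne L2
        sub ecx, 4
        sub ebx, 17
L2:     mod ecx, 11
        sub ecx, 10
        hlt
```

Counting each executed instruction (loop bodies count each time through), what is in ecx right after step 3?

16

after mov ebx, 27: ebx=27
after mov ecx, 30: ecx=30
after and ecx, 240: ecx=30&240=16
After step 3: ecx = 16.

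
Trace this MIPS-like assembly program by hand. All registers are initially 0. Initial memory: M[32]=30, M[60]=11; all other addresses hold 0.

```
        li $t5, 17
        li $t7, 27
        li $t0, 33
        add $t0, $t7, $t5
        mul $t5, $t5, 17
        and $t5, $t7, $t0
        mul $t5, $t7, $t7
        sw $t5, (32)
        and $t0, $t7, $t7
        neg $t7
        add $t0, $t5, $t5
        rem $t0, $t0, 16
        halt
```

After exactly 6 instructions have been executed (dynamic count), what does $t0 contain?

$t5=17
$t7=27
$t0=33
$t0=27+17=44
$t5=17*17=289
$t5=27&44=8
After step 6: $t0 = 44.

44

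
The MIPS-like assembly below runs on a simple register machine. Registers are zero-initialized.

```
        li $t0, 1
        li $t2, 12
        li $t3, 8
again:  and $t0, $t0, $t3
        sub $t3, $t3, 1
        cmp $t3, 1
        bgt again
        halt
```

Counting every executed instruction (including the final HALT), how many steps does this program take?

$t0=1
$t2=12
$t3=8
$t0=1&8=0
$t3=8-1=7
cmp $t3, 1  (cmp 7,1)
bgt again: taken
$t0=0&7=0
$t3=7-1=6
cmp $t3, 1  (cmp 6,1)
bgt again: taken
$t0=0&6=0
$t3=6-1=5
cmp $t3, 1  (cmp 5,1)
bgt again: taken
$t0=0&5=0
$t3=5-1=4
cmp $t3, 1  (cmp 4,1)
bgt again: taken
$t0=0&4=0
$t3=4-1=3
cmp $t3, 1  (cmp 3,1)
bgt again: taken
$t0=0&3=0
$t3=3-1=2
cmp $t3, 1  (cmp 2,1)
bgt again: taken
$t0=0&2=0
$t3=2-1=1
cmp $t3, 1  (cmp 1,1)
bgt again: not taken
halt.
Total executed instructions: 32.

32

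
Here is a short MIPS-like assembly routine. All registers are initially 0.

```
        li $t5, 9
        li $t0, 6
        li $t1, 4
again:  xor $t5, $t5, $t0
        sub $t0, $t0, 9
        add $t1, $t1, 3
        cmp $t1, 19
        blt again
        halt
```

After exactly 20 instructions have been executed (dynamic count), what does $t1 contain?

13

after li $t5, 9: $t5=9
after li $t0, 6: $t0=6
after li $t1, 4: $t1=4
after xor $t5, $t5, $t0: $t5=9^6=15
after sub $t0, $t0, 9: $t0=6-9=-3
after add $t1, $t1, 3: $t1=4+3=7
cmp $t1, 19  (cmp 7,19)
blt again: taken
after xor $t5, $t5, $t0: $t5=15^(-3)=-14
after sub $t0, $t0, 9: $t0=(-3)-9=-12
after add $t1, $t1, 3: $t1=7+3=10
cmp $t1, 19  (cmp 10,19)
blt again: taken
after xor $t5, $t5, $t0: $t5=(-14)^(-12)=6
after sub $t0, $t0, 9: $t0=(-12)-9=-21
after add $t1, $t1, 3: $t1=10+3=13
cmp $t1, 19  (cmp 13,19)
blt again: taken
after xor $t5, $t5, $t0: $t5=6^(-21)=-19
after sub $t0, $t0, 9: $t0=(-21)-9=-30
After step 20: $t1 = 13.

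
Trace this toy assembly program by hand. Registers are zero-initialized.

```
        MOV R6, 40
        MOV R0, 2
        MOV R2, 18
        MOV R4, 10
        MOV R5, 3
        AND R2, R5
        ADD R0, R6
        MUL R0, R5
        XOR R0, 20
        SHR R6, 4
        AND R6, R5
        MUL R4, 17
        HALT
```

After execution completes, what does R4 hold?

170

MOV R6, 40 → R6=40
MOV R0, 2 → R0=2
MOV R2, 18 → R2=18
MOV R4, 10 → R4=10
MOV R5, 3 → R5=3
AND R2, R5 → R2=18&3=2
ADD R0, R6 → R0=2+40=42
MUL R0, R5 → R0=42*3=126
XOR R0, 20 → R0=126^20=106
SHR R6, 4 → R6=40>>4=2
AND R6, R5 → R6=2&3=2
MUL R4, 17 → R4=10*17=170
halt.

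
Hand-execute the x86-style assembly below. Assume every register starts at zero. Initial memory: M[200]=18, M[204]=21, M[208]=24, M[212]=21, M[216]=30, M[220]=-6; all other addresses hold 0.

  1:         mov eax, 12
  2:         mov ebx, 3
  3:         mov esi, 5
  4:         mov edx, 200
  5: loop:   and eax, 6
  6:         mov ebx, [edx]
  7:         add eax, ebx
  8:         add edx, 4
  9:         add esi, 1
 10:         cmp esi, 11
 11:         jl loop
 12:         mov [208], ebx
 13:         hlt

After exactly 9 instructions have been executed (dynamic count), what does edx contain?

204

eax=12
ebx=3
esi=5
edx=200
eax=12&6=4
ebx=M[200]=18
eax=4+18=22
edx=200+4=204
esi=5+1=6
After step 9: edx = 204.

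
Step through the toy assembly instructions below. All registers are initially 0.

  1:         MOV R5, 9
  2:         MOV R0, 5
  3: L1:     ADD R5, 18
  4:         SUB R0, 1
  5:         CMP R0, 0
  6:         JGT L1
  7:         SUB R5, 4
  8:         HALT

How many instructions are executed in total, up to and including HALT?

24

R5=9
R0=5
R5=9+18=27
R0=5-1=4
CMP R0, 0  (cmp 4,0)
JGT L1: taken
R5=27+18=45
R0=4-1=3
CMP R0, 0  (cmp 3,0)
JGT L1: taken
R5=45+18=63
R0=3-1=2
CMP R0, 0  (cmp 2,0)
JGT L1: taken
R5=63+18=81
R0=2-1=1
CMP R0, 0  (cmp 1,0)
JGT L1: taken
R5=81+18=99
R0=1-1=0
CMP R0, 0  (cmp 0,0)
JGT L1: not taken
R5=99-4=95
halt.
Total executed instructions: 24.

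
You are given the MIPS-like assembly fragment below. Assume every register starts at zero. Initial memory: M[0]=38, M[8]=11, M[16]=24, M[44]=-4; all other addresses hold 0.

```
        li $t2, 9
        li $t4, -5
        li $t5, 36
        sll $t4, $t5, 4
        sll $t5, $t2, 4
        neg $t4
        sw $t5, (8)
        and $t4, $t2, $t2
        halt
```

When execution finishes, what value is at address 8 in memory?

li $t2, 9 → $t2=9
li $t4, -5 → $t4=-5
li $t5, 36 → $t5=36
sll $t4, $t5, 4 → $t4=36<<4=576
sll $t5, $t2, 4 → $t5=9<<4=144
neg $t4 → $t4=-(576)=-576
sw $t5, (8) → M[8]=144
and $t4, $t2, $t2 → $t4=9&9=9
halt.

144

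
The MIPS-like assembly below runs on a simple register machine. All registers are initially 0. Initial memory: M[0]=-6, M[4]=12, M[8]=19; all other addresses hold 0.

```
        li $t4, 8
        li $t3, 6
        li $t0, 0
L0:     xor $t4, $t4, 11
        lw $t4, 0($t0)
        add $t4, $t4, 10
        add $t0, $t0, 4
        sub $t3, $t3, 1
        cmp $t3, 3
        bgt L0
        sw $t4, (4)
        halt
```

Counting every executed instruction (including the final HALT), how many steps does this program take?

26

li $t4, 8 → $t4=8
li $t3, 6 → $t3=6
li $t0, 0 → $t0=0
xor $t4, $t4, 11 → $t4=8^11=3
lw $t4, 0($t0) → $t4=M[0]=-6
add $t4, $t4, 10 → $t4=(-6)+10=4
add $t0, $t0, 4 → $t0=0+4=4
sub $t3, $t3, 1 → $t3=6-1=5
cmp $t3, 3  (cmp 5,3)
bgt L0: taken
xor $t4, $t4, 11 → $t4=4^11=15
lw $t4, 0($t0) → $t4=M[4]=12
add $t4, $t4, 10 → $t4=12+10=22
add $t0, $t0, 4 → $t0=4+4=8
sub $t3, $t3, 1 → $t3=5-1=4
cmp $t3, 3  (cmp 4,3)
bgt L0: taken
xor $t4, $t4, 11 → $t4=22^11=29
lw $t4, 0($t0) → $t4=M[8]=19
add $t4, $t4, 10 → $t4=19+10=29
add $t0, $t0, 4 → $t0=8+4=12
sub $t3, $t3, 1 → $t3=4-1=3
cmp $t3, 3  (cmp 3,3)
bgt L0: not taken
sw $t4, (4) → M[4]=29
halt.
Total executed instructions: 26.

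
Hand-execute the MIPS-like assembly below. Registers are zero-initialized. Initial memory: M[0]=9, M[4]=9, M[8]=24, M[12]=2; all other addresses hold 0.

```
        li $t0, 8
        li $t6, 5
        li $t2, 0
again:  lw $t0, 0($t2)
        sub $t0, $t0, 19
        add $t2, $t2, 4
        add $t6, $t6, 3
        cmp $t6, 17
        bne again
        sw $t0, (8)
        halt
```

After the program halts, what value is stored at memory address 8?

-17

after li $t0, 8: $t0=8
after li $t6, 5: $t6=5
after li $t2, 0: $t2=0
after lw $t0, 0($t2): $t0=M[0]=9
after sub $t0, $t0, 19: $t0=9-19=-10
after add $t2, $t2, 4: $t2=0+4=4
after add $t6, $t6, 3: $t6=5+3=8
cmp $t6, 17  (cmp 8,17)
bne again: taken
after lw $t0, 0($t2): $t0=M[4]=9
after sub $t0, $t0, 19: $t0=9-19=-10
after add $t2, $t2, 4: $t2=4+4=8
after add $t6, $t6, 3: $t6=8+3=11
cmp $t6, 17  (cmp 11,17)
bne again: taken
after lw $t0, 0($t2): $t0=M[8]=24
after sub $t0, $t0, 19: $t0=24-19=5
after add $t2, $t2, 4: $t2=8+4=12
after add $t6, $t6, 3: $t6=11+3=14
cmp $t6, 17  (cmp 14,17)
bne again: taken
after lw $t0, 0($t2): $t0=M[12]=2
after sub $t0, $t0, 19: $t0=2-19=-17
after add $t2, $t2, 4: $t2=12+4=16
after add $t6, $t6, 3: $t6=14+3=17
cmp $t6, 17  (cmp 17,17)
bne again: not taken
sw $t0, (8) → M[8]=-17
halt.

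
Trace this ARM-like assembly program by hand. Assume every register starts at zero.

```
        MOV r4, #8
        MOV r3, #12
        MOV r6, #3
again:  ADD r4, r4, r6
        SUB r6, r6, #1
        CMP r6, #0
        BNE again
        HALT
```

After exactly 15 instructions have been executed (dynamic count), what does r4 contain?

after MOV r4, #8: r4=8
after MOV r3, #12: r3=12
after MOV r6, #3: r6=3
after ADD r4, r4, r6: r4=8+3=11
after SUB r6, r6, #1: r6=3-1=2
CMP r6, #0  (cmp 2,0)
BNE again: taken
after ADD r4, r4, r6: r4=11+2=13
after SUB r6, r6, #1: r6=2-1=1
CMP r6, #0  (cmp 1,0)
BNE again: taken
after ADD r4, r4, r6: r4=13+1=14
after SUB r6, r6, #1: r6=1-1=0
CMP r6, #0  (cmp 0,0)
BNE again: not taken
After step 15: r4 = 14.

14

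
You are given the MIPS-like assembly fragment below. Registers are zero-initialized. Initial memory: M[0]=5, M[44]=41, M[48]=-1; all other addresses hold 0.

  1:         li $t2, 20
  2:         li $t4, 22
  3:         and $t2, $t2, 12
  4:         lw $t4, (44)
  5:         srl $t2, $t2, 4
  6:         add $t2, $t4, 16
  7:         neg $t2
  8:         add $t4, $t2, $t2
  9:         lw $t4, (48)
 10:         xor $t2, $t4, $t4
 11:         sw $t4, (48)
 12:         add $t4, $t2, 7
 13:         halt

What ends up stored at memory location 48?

li $t2, 20 → $t2=20
li $t4, 22 → $t4=22
and $t2, $t2, 12 → $t2=20&12=4
lw $t4, (44) → $t4=M[44]=41
srl $t2, $t2, 4 → $t2=4>>4=0
add $t2, $t4, 16 → $t2=41+16=57
neg $t2 → $t2=-(57)=-57
add $t4, $t2, $t2 → $t4=(-57)+(-57)=-114
lw $t4, (48) → $t4=M[48]=-1
xor $t2, $t4, $t4 → $t2=(-1)^(-1)=0
sw $t4, (48) → M[48]=-1
add $t4, $t2, 7 → $t4=0+7=7
halt.

-1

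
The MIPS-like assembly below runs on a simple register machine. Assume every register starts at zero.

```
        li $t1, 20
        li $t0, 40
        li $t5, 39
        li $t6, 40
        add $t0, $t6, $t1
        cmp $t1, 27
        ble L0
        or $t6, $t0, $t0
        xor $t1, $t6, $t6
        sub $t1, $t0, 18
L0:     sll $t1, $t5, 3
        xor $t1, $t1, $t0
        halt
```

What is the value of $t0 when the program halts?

$t1=20
$t0=40
$t5=39
$t6=40
$t0=40+20=60
cmp $t1, 27  (cmp 20,27)
ble L0: taken
$t1=39<<3=312
$t1=312^60=260
halt.

60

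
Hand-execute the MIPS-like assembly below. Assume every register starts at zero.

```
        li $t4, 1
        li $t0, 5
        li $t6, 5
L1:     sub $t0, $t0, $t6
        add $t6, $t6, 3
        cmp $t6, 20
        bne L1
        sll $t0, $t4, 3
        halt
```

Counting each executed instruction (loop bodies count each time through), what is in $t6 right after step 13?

after li $t4, 1: $t4=1
after li $t0, 5: $t0=5
after li $t6, 5: $t6=5
after sub $t0, $t0, $t6: $t0=5-5=0
after add $t6, $t6, 3: $t6=5+3=8
cmp $t6, 20  (cmp 8,20)
bne L1: taken
after sub $t0, $t0, $t6: $t0=0-8=-8
after add $t6, $t6, 3: $t6=8+3=11
cmp $t6, 20  (cmp 11,20)
bne L1: taken
after sub $t0, $t0, $t6: $t0=(-8)-11=-19
after add $t6, $t6, 3: $t6=11+3=14
After step 13: $t6 = 14.

14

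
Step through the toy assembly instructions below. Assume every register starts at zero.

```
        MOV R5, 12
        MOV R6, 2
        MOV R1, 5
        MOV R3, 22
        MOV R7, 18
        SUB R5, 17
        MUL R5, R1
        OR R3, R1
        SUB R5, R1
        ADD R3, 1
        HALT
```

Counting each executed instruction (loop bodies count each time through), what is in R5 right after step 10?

-30

MOV R5, 12 → R5=12
MOV R6, 2 → R6=2
MOV R1, 5 → R1=5
MOV R3, 22 → R3=22
MOV R7, 18 → R7=18
SUB R5, 17 → R5=12-17=-5
MUL R5, R1 → R5=(-5)*5=-25
OR R3, R1 → R3=22|5=23
SUB R5, R1 → R5=(-25)-5=-30
ADD R3, 1 → R3=23+1=24
After step 10: R5 = -30.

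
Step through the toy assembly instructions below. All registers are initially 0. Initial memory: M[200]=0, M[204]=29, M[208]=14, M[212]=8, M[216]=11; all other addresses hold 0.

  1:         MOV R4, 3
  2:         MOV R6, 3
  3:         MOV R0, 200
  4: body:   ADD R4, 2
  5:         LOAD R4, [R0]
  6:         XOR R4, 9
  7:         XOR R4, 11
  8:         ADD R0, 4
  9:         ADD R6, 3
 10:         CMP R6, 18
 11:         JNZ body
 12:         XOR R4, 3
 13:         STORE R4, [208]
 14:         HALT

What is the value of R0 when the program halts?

220

MOV R4, 3 → R4=3
MOV R6, 3 → R6=3
MOV R0, 200 → R0=200
ADD R4, 2 → R4=3+2=5
LOAD R4, [R0] → R4=M[200]=0
XOR R4, 9 → R4=0^9=9
XOR R4, 11 → R4=9^11=2
ADD R0, 4 → R0=200+4=204
ADD R6, 3 → R6=3+3=6
CMP R6, 18  (cmp 6,18)
JNZ body: taken
ADD R4, 2 → R4=2+2=4
LOAD R4, [R0] → R4=M[204]=29
XOR R4, 9 → R4=29^9=20
XOR R4, 11 → R4=20^11=31
ADD R0, 4 → R0=204+4=208
ADD R6, 3 → R6=6+3=9
CMP R6, 18  (cmp 9,18)
JNZ body: taken
ADD R4, 2 → R4=31+2=33
LOAD R4, [R0] → R4=M[208]=14
XOR R4, 9 → R4=14^9=7
XOR R4, 11 → R4=7^11=12
ADD R0, 4 → R0=208+4=212
ADD R6, 3 → R6=9+3=12
CMP R6, 18  (cmp 12,18)
JNZ body: taken
ADD R4, 2 → R4=12+2=14
LOAD R4, [R0] → R4=M[212]=8
XOR R4, 9 → R4=8^9=1
XOR R4, 11 → R4=1^11=10
ADD R0, 4 → R0=212+4=216
ADD R6, 3 → R6=12+3=15
CMP R6, 18  (cmp 15,18)
JNZ body: taken
ADD R4, 2 → R4=10+2=12
LOAD R4, [R0] → R4=M[216]=11
XOR R4, 9 → R4=11^9=2
XOR R4, 11 → R4=2^11=9
ADD R0, 4 → R0=216+4=220
ADD R6, 3 → R6=15+3=18
CMP R6, 18  (cmp 18,18)
JNZ body: not taken
XOR R4, 3 → R4=9^3=10
STORE R4, [208] → M[208]=10
halt.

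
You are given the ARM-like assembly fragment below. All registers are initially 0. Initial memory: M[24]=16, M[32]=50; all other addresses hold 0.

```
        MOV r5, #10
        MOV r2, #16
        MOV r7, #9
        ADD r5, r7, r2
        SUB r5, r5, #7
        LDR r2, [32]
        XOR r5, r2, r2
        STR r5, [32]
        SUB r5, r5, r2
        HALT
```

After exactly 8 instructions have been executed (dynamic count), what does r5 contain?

0

after MOV r5, #10: r5=10
after MOV r2, #16: r2=16
after MOV r7, #9: r7=9
after ADD r5, r7, r2: r5=9+16=25
after SUB r5, r5, #7: r5=25-7=18
after LDR r2, [32]: r2=M[32]=50
after XOR r5, r2, r2: r5=50^50=0
STR r5, [32] → M[32]=0
After step 8: r5 = 0.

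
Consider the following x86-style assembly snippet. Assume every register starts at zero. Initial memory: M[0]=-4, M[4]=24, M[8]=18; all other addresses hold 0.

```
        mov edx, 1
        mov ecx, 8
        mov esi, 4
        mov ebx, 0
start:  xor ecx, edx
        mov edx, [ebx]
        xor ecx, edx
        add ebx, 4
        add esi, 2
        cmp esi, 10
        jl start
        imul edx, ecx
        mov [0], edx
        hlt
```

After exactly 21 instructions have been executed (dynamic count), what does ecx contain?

27

edx=1
ecx=8
esi=4
ebx=0
ecx=8^1=9
edx=M[0]=-4
ecx=9^(-4)=-11
ebx=0+4=4
esi=4+2=6
cmp esi, 10  (cmp 6,10)
jl start: taken
ecx=(-11)^(-4)=9
edx=M[4]=24
ecx=9^24=17
ebx=4+4=8
esi=6+2=8
cmp esi, 10  (cmp 8,10)
jl start: taken
ecx=17^24=9
edx=M[8]=18
ecx=9^18=27
After step 21: ecx = 27.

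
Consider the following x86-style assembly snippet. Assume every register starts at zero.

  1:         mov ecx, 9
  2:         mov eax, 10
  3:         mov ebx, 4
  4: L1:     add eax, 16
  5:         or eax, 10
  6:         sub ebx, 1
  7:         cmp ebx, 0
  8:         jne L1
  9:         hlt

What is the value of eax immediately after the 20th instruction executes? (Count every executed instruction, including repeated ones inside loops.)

ecx=9
eax=10
ebx=4
eax=10+16=26
eax=26|10=26
ebx=4-1=3
cmp ebx, 0  (cmp 3,0)
jne L1: taken
eax=26+16=42
eax=42|10=42
ebx=3-1=2
cmp ebx, 0  (cmp 2,0)
jne L1: taken
eax=42+16=58
eax=58|10=58
ebx=2-1=1
cmp ebx, 0  (cmp 1,0)
jne L1: taken
eax=58+16=74
eax=74|10=74
After step 20: eax = 74.

74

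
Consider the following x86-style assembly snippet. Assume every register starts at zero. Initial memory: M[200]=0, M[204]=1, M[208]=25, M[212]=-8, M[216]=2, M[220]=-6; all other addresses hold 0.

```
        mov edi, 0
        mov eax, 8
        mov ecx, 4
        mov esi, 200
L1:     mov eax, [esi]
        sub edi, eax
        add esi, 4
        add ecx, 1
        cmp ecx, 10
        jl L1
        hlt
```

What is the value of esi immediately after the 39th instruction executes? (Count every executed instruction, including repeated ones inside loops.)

mov edi, 0 → edi=0
mov eax, 8 → eax=8
mov ecx, 4 → ecx=4
mov esi, 200 → esi=200
mov eax, [esi] → eax=M[200]=0
sub edi, eax → edi=0-0=0
add esi, 4 → esi=200+4=204
add ecx, 1 → ecx=4+1=5
cmp ecx, 10  (cmp 5,10)
jl L1: taken
mov eax, [esi] → eax=M[204]=1
sub edi, eax → edi=0-1=-1
add esi, 4 → esi=204+4=208
add ecx, 1 → ecx=5+1=6
cmp ecx, 10  (cmp 6,10)
jl L1: taken
mov eax, [esi] → eax=M[208]=25
sub edi, eax → edi=(-1)-25=-26
add esi, 4 → esi=208+4=212
add ecx, 1 → ecx=6+1=7
cmp ecx, 10  (cmp 7,10)
jl L1: taken
mov eax, [esi] → eax=M[212]=-8
sub edi, eax → edi=(-26)-(-8)=-18
add esi, 4 → esi=212+4=216
add ecx, 1 → ecx=7+1=8
cmp ecx, 10  (cmp 8,10)
jl L1: taken
mov eax, [esi] → eax=M[216]=2
sub edi, eax → edi=(-18)-2=-20
add esi, 4 → esi=216+4=220
add ecx, 1 → ecx=8+1=9
cmp ecx, 10  (cmp 9,10)
jl L1: taken
mov eax, [esi] → eax=M[220]=-6
sub edi, eax → edi=(-20)-(-6)=-14
add esi, 4 → esi=220+4=224
add ecx, 1 → ecx=9+1=10
cmp ecx, 10  (cmp 10,10)
After step 39: esi = 224.

224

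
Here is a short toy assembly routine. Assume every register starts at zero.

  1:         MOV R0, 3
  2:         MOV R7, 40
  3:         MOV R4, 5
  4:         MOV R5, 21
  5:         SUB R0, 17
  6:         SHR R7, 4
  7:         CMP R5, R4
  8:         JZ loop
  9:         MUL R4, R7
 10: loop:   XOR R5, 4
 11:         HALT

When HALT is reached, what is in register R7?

R0=3
R7=40
R4=5
R5=21
R0=3-17=-14
R7=40>>4=2
CMP R5, R4  (cmp 21,5)
JZ loop: not taken
R4=5*2=10
R5=21^4=17
halt.

2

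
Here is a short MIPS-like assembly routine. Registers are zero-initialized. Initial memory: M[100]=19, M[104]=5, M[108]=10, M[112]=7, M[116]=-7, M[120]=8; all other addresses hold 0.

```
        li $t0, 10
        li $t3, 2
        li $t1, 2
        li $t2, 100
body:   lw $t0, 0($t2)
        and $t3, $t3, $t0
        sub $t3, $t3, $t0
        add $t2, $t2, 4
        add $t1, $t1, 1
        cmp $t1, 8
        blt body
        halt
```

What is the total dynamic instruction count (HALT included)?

$t0=10
$t3=2
$t1=2
$t2=100
$t0=M[100]=19
$t3=2&19=2
$t3=2-19=-17
$t2=100+4=104
$t1=2+1=3
cmp $t1, 8  (cmp 3,8)
blt body: taken
$t0=M[104]=5
$t3=(-17)&5=5
$t3=5-5=0
$t2=104+4=108
$t1=3+1=4
cmp $t1, 8  (cmp 4,8)
blt body: taken
$t0=M[108]=10
$t3=0&10=0
$t3=0-10=-10
$t2=108+4=112
$t1=4+1=5
cmp $t1, 8  (cmp 5,8)
blt body: taken
$t0=M[112]=7
$t3=(-10)&7=6
$t3=6-7=-1
$t2=112+4=116
$t1=5+1=6
cmp $t1, 8  (cmp 6,8)
blt body: taken
$t0=M[116]=-7
$t3=(-1)&(-7)=-7
$t3=(-7)-(-7)=0
$t2=116+4=120
$t1=6+1=7
cmp $t1, 8  (cmp 7,8)
blt body: taken
$t0=M[120]=8
$t3=0&8=0
$t3=0-8=-8
$t2=120+4=124
$t1=7+1=8
cmp $t1, 8  (cmp 8,8)
blt body: not taken
halt.
Total executed instructions: 47.

47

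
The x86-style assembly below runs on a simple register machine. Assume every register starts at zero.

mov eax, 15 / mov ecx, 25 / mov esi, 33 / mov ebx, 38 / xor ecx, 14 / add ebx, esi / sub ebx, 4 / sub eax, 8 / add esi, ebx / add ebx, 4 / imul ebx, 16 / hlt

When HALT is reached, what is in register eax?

eax=15
ecx=25
esi=33
ebx=38
ecx=25^14=23
ebx=38+33=71
ebx=71-4=67
eax=15-8=7
esi=33+67=100
ebx=67+4=71
ebx=71*16=1136
halt.

7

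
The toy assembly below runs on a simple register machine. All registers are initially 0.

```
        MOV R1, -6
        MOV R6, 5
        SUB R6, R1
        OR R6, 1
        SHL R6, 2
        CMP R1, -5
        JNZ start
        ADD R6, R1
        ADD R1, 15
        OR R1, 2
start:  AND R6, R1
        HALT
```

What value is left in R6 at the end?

R1=-6
R6=5
R6=5-(-6)=11
R6=11|1=11
R6=11<<2=44
CMP R1, -5  (cmp -6,-5)
JNZ start: taken
R6=44&(-6)=40
halt.

40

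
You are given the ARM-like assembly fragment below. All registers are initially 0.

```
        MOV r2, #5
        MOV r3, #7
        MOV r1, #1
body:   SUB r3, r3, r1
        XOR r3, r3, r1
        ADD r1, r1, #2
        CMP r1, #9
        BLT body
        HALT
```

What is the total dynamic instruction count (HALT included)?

24

r2=5
r3=7
r1=1
r3=7-1=6
r3=6^1=7
r1=1+2=3
CMP r1, #9  (cmp 3,9)
BLT body: taken
r3=7-3=4
r3=4^3=7
r1=3+2=5
CMP r1, #9  (cmp 5,9)
BLT body: taken
r3=7-5=2
r3=2^5=7
r1=5+2=7
CMP r1, #9  (cmp 7,9)
BLT body: taken
r3=7-7=0
r3=0^7=7
r1=7+2=9
CMP r1, #9  (cmp 9,9)
BLT body: not taken
halt.
Total executed instructions: 24.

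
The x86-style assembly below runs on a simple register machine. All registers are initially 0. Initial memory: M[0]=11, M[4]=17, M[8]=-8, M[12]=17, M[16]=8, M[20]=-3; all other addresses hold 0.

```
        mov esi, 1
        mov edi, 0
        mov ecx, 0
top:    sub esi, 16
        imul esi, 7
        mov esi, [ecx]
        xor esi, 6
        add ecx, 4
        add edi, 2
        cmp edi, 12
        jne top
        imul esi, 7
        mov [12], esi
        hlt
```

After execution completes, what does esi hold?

-35

after mov esi, 1: esi=1
after mov edi, 0: edi=0
after mov ecx, 0: ecx=0
after sub esi, 16: esi=1-16=-15
after imul esi, 7: esi=(-15)*7=-105
after mov esi, [ecx]: esi=M[0]=11
after xor esi, 6: esi=11^6=13
after add ecx, 4: ecx=0+4=4
after add edi, 2: edi=0+2=2
cmp edi, 12  (cmp 2,12)
jne top: taken
after sub esi, 16: esi=13-16=-3
after imul esi, 7: esi=(-3)*7=-21
after mov esi, [ecx]: esi=M[4]=17
after xor esi, 6: esi=17^6=23
after add ecx, 4: ecx=4+4=8
after add edi, 2: edi=2+2=4
cmp edi, 12  (cmp 4,12)
jne top: taken
after sub esi, 16: esi=23-16=7
after imul esi, 7: esi=7*7=49
after mov esi, [ecx]: esi=M[8]=-8
after xor esi, 6: esi=(-8)^6=-2
after add ecx, 4: ecx=8+4=12
after add edi, 2: edi=4+2=6
cmp edi, 12  (cmp 6,12)
jne top: taken
after sub esi, 16: esi=(-2)-16=-18
after imul esi, 7: esi=(-18)*7=-126
after mov esi, [ecx]: esi=M[12]=17
after xor esi, 6: esi=17^6=23
after add ecx, 4: ecx=12+4=16
after add edi, 2: edi=6+2=8
cmp edi, 12  (cmp 8,12)
jne top: taken
after sub esi, 16: esi=23-16=7
after imul esi, 7: esi=7*7=49
after mov esi, [ecx]: esi=M[16]=8
after xor esi, 6: esi=8^6=14
after add ecx, 4: ecx=16+4=20
after add edi, 2: edi=8+2=10
cmp edi, 12  (cmp 10,12)
jne top: taken
after sub esi, 16: esi=14-16=-2
after imul esi, 7: esi=(-2)*7=-14
after mov esi, [ecx]: esi=M[20]=-3
after xor esi, 6: esi=(-3)^6=-5
after add ecx, 4: ecx=20+4=24
after add edi, 2: edi=10+2=12
cmp edi, 12  (cmp 12,12)
jne top: not taken
after imul esi, 7: esi=(-5)*7=-35
mov [12], esi → M[12]=-35
halt.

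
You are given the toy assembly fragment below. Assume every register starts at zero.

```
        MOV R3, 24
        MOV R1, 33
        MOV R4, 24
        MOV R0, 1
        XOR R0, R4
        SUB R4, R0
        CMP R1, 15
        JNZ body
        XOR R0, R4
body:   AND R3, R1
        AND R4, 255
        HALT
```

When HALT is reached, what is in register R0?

25

R3=24
R1=33
R4=24
R0=1
R0=1^24=25
R4=24-25=-1
CMP R1, 15  (cmp 33,15)
JNZ body: taken
R3=24&33=0
R4=(-1)&255=255
halt.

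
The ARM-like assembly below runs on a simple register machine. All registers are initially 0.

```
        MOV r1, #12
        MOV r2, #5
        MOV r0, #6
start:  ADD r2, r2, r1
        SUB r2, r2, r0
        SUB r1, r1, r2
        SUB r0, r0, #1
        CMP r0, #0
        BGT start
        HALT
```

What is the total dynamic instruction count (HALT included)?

MOV r1, #12 → r1=12
MOV r2, #5 → r2=5
MOV r0, #6 → r0=6
ADD r2, r2, r1 → r2=5+12=17
SUB r2, r2, r0 → r2=17-6=11
SUB r1, r1, r2 → r1=12-11=1
SUB r0, r0, #1 → r0=6-1=5
CMP r0, #0  (cmp 5,0)
BGT start: taken
ADD r2, r2, r1 → r2=11+1=12
SUB r2, r2, r0 → r2=12-5=7
SUB r1, r1, r2 → r1=1-7=-6
SUB r0, r0, #1 → r0=5-1=4
CMP r0, #0  (cmp 4,0)
BGT start: taken
ADD r2, r2, r1 → r2=7+(-6)=1
SUB r2, r2, r0 → r2=1-4=-3
SUB r1, r1, r2 → r1=(-6)-(-3)=-3
SUB r0, r0, #1 → r0=4-1=3
CMP r0, #0  (cmp 3,0)
BGT start: taken
ADD r2, r2, r1 → r2=(-3)+(-3)=-6
SUB r2, r2, r0 → r2=(-6)-3=-9
SUB r1, r1, r2 → r1=(-3)-(-9)=6
SUB r0, r0, #1 → r0=3-1=2
CMP r0, #0  (cmp 2,0)
BGT start: taken
ADD r2, r2, r1 → r2=(-9)+6=-3
SUB r2, r2, r0 → r2=(-3)-2=-5
SUB r1, r1, r2 → r1=6-(-5)=11
SUB r0, r0, #1 → r0=2-1=1
CMP r0, #0  (cmp 1,0)
BGT start: taken
ADD r2, r2, r1 → r2=(-5)+11=6
SUB r2, r2, r0 → r2=6-1=5
SUB r1, r1, r2 → r1=11-5=6
SUB r0, r0, #1 → r0=1-1=0
CMP r0, #0  (cmp 0,0)
BGT start: not taken
halt.
Total executed instructions: 40.

40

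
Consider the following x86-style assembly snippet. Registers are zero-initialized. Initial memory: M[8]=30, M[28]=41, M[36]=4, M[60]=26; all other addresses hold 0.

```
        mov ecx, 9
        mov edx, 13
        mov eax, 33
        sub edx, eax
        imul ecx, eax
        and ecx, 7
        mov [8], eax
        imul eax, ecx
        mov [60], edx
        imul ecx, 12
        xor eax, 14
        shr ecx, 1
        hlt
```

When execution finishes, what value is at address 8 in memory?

33

after mov ecx, 9: ecx=9
after mov edx, 13: edx=13
after mov eax, 33: eax=33
after sub edx, eax: edx=13-33=-20
after imul ecx, eax: ecx=9*33=297
after and ecx, 7: ecx=297&7=1
mov [8], eax → M[8]=33
after imul eax, ecx: eax=33*1=33
mov [60], edx → M[60]=-20
after imul ecx, 12: ecx=1*12=12
after xor eax, 14: eax=33^14=47
after shr ecx, 1: ecx=12>>1=6
halt.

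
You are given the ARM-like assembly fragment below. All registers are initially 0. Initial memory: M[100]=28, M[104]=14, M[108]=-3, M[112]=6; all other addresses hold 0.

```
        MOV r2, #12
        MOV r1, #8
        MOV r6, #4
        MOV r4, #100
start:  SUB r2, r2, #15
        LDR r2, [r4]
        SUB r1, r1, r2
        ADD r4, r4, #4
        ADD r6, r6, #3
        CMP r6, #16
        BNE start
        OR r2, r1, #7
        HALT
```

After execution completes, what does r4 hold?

after MOV r2, #12: r2=12
after MOV r1, #8: r1=8
after MOV r6, #4: r6=4
after MOV r4, #100: r4=100
after SUB r2, r2, #15: r2=12-15=-3
after LDR r2, [r4]: r2=M[100]=28
after SUB r1, r1, r2: r1=8-28=-20
after ADD r4, r4, #4: r4=100+4=104
after ADD r6, r6, #3: r6=4+3=7
CMP r6, #16  (cmp 7,16)
BNE start: taken
after SUB r2, r2, #15: r2=28-15=13
after LDR r2, [r4]: r2=M[104]=14
after SUB r1, r1, r2: r1=(-20)-14=-34
after ADD r4, r4, #4: r4=104+4=108
after ADD r6, r6, #3: r6=7+3=10
CMP r6, #16  (cmp 10,16)
BNE start: taken
after SUB r2, r2, #15: r2=14-15=-1
after LDR r2, [r4]: r2=M[108]=-3
after SUB r1, r1, r2: r1=(-34)-(-3)=-31
after ADD r4, r4, #4: r4=108+4=112
after ADD r6, r6, #3: r6=10+3=13
CMP r6, #16  (cmp 13,16)
BNE start: taken
after SUB r2, r2, #15: r2=(-3)-15=-18
after LDR r2, [r4]: r2=M[112]=6
after SUB r1, r1, r2: r1=(-31)-6=-37
after ADD r4, r4, #4: r4=112+4=116
after ADD r6, r6, #3: r6=13+3=16
CMP r6, #16  (cmp 16,16)
BNE start: not taken
after OR r2, r1, #7: r2=(-37)|7=-33
halt.

116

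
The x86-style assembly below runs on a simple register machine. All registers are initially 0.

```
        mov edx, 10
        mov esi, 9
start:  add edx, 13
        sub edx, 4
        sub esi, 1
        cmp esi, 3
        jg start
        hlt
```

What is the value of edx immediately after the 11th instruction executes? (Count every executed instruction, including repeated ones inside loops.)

28

mov edx, 10 → edx=10
mov esi, 9 → esi=9
add edx, 13 → edx=10+13=23
sub edx, 4 → edx=23-4=19
sub esi, 1 → esi=9-1=8
cmp esi, 3  (cmp 8,3)
jg start: taken
add edx, 13 → edx=19+13=32
sub edx, 4 → edx=32-4=28
sub esi, 1 → esi=8-1=7
cmp esi, 3  (cmp 7,3)
After step 11: edx = 28.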